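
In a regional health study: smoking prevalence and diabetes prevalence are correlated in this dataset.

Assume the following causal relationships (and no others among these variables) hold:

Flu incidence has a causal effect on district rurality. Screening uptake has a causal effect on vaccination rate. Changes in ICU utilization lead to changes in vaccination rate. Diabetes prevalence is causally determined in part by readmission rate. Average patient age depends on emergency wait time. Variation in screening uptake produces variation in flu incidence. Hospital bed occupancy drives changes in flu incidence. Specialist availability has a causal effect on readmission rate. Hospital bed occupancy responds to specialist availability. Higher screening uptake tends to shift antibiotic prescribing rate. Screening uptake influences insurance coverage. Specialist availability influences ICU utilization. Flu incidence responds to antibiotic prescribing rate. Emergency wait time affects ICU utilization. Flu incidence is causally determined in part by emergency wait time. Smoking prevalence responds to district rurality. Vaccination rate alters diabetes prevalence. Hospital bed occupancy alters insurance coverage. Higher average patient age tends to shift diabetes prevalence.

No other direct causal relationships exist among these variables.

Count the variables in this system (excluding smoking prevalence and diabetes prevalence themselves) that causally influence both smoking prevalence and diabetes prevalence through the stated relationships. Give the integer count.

The common causes are: emergency wait time (to smoking prevalence via emergency wait time → flu incidence → district rurality → smoking prevalence; to diabetes prevalence via emergency wait time → average patient age → diabetes prevalence); screening uptake (to smoking prevalence via screening uptake → flu incidence → district rurality → smoking prevalence; to diabetes prevalence via screening uptake → vaccination rate → diabetes prevalence); specialist availability (to smoking prevalence via specialist availability → hospital bed occupancy → flu incidence → district rurality → smoking prevalence; to diabetes prevalence via specialist availability → readmission rate → diabetes prevalence).
Every other variable lacks a causal path to at least one of smoking prevalence and diabetes prevalence.

3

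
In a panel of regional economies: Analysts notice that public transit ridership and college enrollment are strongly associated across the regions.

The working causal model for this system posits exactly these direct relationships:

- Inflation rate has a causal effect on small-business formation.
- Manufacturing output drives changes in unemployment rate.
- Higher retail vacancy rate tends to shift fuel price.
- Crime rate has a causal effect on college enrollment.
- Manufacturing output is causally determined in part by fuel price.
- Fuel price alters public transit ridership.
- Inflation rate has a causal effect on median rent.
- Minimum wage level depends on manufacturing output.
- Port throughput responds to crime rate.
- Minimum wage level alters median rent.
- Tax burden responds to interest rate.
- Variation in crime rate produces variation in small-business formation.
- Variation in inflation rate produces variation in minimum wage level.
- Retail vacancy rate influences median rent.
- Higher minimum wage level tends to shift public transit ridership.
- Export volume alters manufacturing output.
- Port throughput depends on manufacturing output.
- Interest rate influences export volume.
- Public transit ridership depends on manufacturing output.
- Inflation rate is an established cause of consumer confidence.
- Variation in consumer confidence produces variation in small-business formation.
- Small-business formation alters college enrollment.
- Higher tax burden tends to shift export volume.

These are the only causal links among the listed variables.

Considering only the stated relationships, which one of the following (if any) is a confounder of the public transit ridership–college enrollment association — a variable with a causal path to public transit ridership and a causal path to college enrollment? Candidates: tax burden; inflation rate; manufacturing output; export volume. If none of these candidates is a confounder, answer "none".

inflation rate

Inflation rate causes public transit ridership (inflation rate → minimum wage level → public transit ridership) and also causes college enrollment (inflation rate → small-business formation → college enrollment); it is a common cause of both.
Each of the other candidates lacks a causal path to at least one of public transit ridership and college enrollment, so they do not confound the relationship.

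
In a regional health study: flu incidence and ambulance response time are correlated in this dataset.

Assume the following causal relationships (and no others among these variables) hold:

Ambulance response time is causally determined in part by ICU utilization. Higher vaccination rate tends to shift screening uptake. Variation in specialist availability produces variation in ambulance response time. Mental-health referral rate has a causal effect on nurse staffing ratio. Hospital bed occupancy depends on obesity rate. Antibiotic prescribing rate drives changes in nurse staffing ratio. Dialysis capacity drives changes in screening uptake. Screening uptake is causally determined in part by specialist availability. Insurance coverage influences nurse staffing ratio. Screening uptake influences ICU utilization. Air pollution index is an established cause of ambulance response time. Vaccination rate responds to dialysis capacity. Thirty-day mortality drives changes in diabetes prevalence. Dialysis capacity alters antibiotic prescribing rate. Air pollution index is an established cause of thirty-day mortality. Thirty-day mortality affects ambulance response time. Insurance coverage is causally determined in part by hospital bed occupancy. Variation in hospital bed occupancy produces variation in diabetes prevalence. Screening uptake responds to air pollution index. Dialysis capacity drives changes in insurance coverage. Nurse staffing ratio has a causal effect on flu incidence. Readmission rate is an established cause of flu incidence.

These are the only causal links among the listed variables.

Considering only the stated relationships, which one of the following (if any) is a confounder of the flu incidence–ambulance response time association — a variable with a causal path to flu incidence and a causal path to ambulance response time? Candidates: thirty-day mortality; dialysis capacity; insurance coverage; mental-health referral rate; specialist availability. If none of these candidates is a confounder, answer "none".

Dialysis capacity causes flu incidence (dialysis capacity → antibiotic prescribing rate → nurse staffing ratio → flu incidence) and also causes ambulance response time (dialysis capacity → screening uptake → ICU utilization → ambulance response time); it is a common cause of both.
Each of the other candidates lacks a causal path to at least one of flu incidence and ambulance response time, so they do not confound the relationship.

dialysis capacity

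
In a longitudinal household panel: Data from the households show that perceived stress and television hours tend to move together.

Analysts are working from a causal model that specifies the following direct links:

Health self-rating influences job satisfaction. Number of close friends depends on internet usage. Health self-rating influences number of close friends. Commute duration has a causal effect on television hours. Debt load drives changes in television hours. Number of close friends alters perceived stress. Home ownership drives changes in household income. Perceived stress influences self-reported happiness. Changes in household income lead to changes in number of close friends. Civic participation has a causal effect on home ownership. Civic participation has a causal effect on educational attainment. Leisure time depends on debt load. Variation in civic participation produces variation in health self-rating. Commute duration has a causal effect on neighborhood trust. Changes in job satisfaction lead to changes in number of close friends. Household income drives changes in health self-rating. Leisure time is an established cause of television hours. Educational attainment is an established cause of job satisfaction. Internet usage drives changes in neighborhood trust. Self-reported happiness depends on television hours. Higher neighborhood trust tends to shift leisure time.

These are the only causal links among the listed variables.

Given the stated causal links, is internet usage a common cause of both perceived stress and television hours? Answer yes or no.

yes

Internet usage has a causal path to perceived stress (internet usage → number of close friends → perceived stress) and to television hours (internet usage → neighborhood trust → leisure time → television hours), so it is a common cause of both — a confounder.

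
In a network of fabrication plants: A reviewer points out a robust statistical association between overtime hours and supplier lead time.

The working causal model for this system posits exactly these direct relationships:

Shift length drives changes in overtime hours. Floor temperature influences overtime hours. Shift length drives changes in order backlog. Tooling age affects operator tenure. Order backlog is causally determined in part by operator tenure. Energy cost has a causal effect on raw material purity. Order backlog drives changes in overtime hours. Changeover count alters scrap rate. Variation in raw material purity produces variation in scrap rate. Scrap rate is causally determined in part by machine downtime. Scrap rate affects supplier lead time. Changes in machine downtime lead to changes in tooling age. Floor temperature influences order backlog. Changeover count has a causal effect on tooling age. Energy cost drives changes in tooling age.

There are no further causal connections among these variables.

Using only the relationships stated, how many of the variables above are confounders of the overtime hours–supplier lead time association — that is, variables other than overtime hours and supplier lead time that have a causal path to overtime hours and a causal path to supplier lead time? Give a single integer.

The common causes are: changeover count (to overtime hours via changeover count → tooling age → operator tenure → order backlog → overtime hours; to supplier lead time via changeover count → scrap rate → supplier lead time); energy cost (to overtime hours via energy cost → tooling age → operator tenure → order backlog → overtime hours; to supplier lead time via energy cost → raw material purity → scrap rate → supplier lead time); machine downtime (to overtime hours via machine downtime → tooling age → operator tenure → order backlog → overtime hours; to supplier lead time via machine downtime → scrap rate → supplier lead time).
Every other variable lacks a causal path to at least one of overtime hours and supplier lead time.

3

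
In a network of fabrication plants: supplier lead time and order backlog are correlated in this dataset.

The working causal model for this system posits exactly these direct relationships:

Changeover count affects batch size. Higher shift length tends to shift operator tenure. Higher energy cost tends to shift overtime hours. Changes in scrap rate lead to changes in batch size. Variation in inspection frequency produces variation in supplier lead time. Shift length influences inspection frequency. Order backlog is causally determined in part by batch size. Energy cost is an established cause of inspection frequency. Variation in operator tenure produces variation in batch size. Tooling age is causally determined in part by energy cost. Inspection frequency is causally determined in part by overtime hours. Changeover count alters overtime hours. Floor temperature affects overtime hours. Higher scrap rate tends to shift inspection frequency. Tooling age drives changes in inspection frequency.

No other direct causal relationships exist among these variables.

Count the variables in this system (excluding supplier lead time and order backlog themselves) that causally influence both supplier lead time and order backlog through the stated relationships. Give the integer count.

3

The common causes are: changeover count (to supplier lead time via changeover count → overtime hours → inspection frequency → supplier lead time; to order backlog via changeover count → batch size → order backlog); scrap rate (to supplier lead time via scrap rate → inspection frequency → supplier lead time; to order backlog via scrap rate → batch size → order backlog); shift length (to supplier lead time via shift length → inspection frequency → supplier lead time; to order backlog via shift length → operator tenure → batch size → order backlog).
Every other variable lacks a causal path to at least one of supplier lead time and order backlog.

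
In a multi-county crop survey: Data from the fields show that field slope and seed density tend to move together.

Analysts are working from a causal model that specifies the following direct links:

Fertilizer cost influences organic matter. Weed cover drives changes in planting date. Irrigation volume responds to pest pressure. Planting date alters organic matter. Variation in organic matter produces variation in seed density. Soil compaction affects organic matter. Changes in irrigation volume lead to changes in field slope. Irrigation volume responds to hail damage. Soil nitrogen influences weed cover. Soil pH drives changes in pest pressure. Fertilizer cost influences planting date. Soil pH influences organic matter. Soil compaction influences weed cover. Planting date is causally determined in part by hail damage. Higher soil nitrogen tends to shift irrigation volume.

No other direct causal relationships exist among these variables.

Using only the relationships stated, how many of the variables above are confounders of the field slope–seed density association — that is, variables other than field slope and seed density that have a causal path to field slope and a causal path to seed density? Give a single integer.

3

The common causes are: hail damage (to field slope via hail damage → irrigation volume → field slope; to seed density via hail damage → planting date → organic matter → seed density); soil nitrogen (to field slope via soil nitrogen → irrigation volume → field slope; to seed density via soil nitrogen → weed cover → planting date → organic matter → seed density); soil pH (to field slope via soil pH → pest pressure → irrigation volume → field slope; to seed density via soil pH → organic matter → seed density).
Every other variable lacks a causal path to at least one of field slope and seed density.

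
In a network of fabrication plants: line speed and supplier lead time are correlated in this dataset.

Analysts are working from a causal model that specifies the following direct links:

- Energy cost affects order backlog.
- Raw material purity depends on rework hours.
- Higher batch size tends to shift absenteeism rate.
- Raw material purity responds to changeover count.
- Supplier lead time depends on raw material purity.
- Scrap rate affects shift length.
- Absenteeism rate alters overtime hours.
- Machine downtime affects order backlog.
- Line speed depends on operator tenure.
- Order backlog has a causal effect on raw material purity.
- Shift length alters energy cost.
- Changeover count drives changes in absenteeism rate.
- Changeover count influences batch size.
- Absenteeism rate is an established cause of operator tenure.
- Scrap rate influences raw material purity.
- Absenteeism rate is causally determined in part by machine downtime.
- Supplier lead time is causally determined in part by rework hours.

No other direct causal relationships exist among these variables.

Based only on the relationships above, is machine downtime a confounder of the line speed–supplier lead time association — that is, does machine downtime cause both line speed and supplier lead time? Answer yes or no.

Machine downtime has a causal path to line speed (machine downtime → absenteeism rate → operator tenure → line speed) and to supplier lead time (machine downtime → order backlog → raw material purity → supplier lead time), so it is a common cause of both — a confounder.

yes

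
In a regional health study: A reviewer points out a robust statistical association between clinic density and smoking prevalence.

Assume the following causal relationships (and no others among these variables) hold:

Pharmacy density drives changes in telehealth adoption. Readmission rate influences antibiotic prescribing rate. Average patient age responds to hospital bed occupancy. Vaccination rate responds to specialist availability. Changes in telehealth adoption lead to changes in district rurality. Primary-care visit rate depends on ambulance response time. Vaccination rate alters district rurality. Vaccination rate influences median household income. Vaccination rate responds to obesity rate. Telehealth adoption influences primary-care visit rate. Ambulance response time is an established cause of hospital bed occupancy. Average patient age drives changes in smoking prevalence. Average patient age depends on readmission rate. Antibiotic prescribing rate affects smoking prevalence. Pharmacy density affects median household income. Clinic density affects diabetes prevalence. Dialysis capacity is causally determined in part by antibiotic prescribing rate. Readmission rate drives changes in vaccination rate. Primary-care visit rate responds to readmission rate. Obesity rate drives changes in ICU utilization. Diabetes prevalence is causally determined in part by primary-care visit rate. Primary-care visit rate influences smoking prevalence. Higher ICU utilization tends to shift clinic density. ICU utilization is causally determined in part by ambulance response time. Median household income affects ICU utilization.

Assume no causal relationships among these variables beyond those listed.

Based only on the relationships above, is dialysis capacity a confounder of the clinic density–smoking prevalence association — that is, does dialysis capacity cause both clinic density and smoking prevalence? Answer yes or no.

no

Dialysis capacity has no stated causal path to either clinic density or smoking prevalence. A confounder must cause both variables, so dialysis capacity does not qualify.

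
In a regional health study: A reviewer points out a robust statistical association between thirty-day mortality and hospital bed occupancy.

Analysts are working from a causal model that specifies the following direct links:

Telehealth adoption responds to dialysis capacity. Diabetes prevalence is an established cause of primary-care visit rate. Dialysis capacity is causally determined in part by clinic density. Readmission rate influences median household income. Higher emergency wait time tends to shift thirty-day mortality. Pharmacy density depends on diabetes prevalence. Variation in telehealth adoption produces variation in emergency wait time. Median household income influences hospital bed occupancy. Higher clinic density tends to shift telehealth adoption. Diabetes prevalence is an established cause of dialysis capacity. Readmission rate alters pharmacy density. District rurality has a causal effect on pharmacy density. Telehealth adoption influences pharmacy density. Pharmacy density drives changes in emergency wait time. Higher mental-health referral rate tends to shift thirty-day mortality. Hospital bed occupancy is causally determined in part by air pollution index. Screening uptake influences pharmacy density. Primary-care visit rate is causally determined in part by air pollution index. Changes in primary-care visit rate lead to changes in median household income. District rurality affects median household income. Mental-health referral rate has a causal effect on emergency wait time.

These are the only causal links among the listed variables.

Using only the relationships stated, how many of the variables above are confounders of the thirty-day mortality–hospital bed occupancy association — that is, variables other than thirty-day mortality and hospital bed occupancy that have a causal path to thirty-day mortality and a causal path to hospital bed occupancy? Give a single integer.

The common causes are: diabetes prevalence (to thirty-day mortality via diabetes prevalence → pharmacy density → emergency wait time → thirty-day mortality; to hospital bed occupancy via diabetes prevalence → primary-care visit rate → median household income → hospital bed occupancy); district rurality (to thirty-day mortality via district rurality → pharmacy density → emergency wait time → thirty-day mortality; to hospital bed occupancy via district rurality → median household income → hospital bed occupancy); readmission rate (to thirty-day mortality via readmission rate → pharmacy density → emergency wait time → thirty-day mortality; to hospital bed occupancy via readmission rate → median household income → hospital bed occupancy).
Every other variable lacks a causal path to at least one of thirty-day mortality and hospital bed occupancy.

3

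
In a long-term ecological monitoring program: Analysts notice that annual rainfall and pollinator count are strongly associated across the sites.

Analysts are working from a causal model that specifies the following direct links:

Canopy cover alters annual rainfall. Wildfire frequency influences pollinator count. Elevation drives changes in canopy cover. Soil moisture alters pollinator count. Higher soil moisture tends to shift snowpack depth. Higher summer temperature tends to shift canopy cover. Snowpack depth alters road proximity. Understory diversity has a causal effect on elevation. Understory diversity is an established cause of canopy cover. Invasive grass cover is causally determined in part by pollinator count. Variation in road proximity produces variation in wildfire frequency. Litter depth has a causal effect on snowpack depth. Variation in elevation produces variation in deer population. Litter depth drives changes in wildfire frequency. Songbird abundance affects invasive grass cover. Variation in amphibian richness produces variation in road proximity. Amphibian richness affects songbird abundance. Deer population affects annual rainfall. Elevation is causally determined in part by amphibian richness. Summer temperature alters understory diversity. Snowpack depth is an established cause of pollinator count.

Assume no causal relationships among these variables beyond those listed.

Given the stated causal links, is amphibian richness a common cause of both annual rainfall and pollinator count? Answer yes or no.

Amphibian richness has a causal path to annual rainfall (amphibian richness → elevation → deer population → annual rainfall) and to pollinator count (amphibian richness → road proximity → wildfire frequency → pollinator count), so it is a common cause of both — a confounder.

yes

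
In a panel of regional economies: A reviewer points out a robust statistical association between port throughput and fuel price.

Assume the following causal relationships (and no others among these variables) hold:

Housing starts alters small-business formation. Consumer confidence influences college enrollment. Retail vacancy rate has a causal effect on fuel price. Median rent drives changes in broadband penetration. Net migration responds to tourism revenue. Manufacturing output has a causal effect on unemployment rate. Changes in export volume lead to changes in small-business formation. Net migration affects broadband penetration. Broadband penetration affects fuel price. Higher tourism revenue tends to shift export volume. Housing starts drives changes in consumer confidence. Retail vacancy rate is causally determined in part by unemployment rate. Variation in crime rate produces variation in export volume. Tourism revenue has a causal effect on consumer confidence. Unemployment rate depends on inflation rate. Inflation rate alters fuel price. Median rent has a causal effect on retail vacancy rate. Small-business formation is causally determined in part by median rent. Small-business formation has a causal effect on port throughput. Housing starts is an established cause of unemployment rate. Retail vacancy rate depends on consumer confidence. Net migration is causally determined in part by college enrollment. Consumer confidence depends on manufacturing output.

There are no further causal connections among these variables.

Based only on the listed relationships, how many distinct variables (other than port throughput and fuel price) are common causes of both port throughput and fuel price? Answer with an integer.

The common causes are: housing starts (to port throughput via housing starts → small-business formation → port throughput; to fuel price via housing starts → unemployment rate → retail vacancy rate → fuel price); median rent (to port throughput via median rent → small-business formation → port throughput; to fuel price via median rent → broadband penetration → fuel price); tourism revenue (to port throughput via tourism revenue → export volume → small-business formation → port throughput; to fuel price via tourism revenue → net migration → broadband penetration → fuel price).
Every other variable lacks a causal path to at least one of port throughput and fuel price.

3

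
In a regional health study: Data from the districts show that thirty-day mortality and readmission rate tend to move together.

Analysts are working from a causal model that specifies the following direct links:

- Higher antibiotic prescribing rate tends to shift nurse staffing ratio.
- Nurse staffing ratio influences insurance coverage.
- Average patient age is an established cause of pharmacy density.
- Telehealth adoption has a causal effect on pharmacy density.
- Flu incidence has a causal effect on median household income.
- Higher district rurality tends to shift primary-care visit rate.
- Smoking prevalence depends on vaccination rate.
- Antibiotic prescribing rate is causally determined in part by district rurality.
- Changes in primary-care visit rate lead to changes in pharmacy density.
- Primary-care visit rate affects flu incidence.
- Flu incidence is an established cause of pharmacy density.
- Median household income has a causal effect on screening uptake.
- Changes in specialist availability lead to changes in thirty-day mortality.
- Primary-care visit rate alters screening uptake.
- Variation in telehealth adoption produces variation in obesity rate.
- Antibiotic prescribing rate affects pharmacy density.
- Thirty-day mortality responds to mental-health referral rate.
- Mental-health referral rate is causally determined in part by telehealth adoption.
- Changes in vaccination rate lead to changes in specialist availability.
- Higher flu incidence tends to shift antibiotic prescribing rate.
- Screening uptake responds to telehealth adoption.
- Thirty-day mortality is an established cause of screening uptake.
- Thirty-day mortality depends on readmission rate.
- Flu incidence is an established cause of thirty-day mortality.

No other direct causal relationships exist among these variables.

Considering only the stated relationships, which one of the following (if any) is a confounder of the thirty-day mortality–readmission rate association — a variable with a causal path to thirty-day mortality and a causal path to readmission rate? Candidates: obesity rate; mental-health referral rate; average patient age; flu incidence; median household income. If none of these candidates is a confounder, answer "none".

none

None of the listed candidates has causal paths to both thirty-day mortality and readmission rate in the stated relationships, so none is a common cause.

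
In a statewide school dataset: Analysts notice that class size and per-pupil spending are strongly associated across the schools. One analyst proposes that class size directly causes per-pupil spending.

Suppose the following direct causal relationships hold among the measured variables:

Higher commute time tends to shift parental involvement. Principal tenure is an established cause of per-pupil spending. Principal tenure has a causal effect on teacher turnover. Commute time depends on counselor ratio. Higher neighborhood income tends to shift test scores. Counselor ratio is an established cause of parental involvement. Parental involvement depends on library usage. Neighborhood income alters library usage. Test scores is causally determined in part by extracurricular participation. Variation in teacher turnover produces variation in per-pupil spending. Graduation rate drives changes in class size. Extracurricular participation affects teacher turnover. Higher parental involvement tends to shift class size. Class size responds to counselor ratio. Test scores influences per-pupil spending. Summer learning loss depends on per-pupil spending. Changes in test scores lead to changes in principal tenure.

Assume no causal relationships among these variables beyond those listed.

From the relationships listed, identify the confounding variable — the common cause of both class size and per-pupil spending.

neighborhood income

Neighborhood income has a causal path to class size (neighborhood income → library usage → parental involvement → class size) and a separate causal path to per-pupil spending (neighborhood income → test scores → per-pupil spending), so it is a common cause of both.
No stated relationship gives class size a causal route to per-pupil spending, so the correlation is explained by the shared upstream cause rather than a direct effect.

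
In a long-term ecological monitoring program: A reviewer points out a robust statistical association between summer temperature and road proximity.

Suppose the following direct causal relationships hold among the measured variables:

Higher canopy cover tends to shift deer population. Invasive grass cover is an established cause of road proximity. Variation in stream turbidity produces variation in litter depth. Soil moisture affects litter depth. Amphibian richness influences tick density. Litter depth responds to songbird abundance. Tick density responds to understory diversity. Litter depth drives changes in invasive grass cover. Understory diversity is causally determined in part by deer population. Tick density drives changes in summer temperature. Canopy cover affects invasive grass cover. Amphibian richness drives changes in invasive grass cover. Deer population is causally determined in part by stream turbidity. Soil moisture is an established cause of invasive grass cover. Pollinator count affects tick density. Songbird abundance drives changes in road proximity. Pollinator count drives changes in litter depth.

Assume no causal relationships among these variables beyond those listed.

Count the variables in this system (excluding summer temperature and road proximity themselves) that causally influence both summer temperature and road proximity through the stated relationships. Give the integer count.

4

The common causes are: amphibian richness (to summer temperature via amphibian richness → tick density → summer temperature; to road proximity via amphibian richness → invasive grass cover → road proximity); canopy cover (to summer temperature via canopy cover → deer population → understory diversity → tick density → summer temperature; to road proximity via canopy cover → invasive grass cover → road proximity); pollinator count (to summer temperature via pollinator count → tick density → summer temperature; to road proximity via pollinator count → litter depth → invasive grass cover → road proximity); stream turbidity (to summer temperature via stream turbidity → deer population → understory diversity → tick density → summer temperature; to road proximity via stream turbidity → litter depth → invasive grass cover → road proximity).
Every other variable lacks a causal path to at least one of summer temperature and road proximity.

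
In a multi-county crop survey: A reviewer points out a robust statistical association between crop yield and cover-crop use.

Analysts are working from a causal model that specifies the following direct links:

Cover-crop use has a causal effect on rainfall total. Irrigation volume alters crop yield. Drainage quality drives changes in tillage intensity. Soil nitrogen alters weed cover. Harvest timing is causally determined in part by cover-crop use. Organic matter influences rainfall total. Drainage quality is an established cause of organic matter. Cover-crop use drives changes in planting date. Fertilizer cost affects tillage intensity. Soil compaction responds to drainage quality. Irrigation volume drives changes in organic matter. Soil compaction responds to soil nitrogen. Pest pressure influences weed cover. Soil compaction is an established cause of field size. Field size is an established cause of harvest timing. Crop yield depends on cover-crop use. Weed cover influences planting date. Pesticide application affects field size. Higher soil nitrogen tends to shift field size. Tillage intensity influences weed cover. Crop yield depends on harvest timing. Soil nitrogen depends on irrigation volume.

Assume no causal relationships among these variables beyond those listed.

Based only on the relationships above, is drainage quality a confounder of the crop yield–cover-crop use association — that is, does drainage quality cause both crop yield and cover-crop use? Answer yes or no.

no

Drainage quality has no stated causal path to cover-crop use. A confounder must cause both variables, so drainage quality does not qualify.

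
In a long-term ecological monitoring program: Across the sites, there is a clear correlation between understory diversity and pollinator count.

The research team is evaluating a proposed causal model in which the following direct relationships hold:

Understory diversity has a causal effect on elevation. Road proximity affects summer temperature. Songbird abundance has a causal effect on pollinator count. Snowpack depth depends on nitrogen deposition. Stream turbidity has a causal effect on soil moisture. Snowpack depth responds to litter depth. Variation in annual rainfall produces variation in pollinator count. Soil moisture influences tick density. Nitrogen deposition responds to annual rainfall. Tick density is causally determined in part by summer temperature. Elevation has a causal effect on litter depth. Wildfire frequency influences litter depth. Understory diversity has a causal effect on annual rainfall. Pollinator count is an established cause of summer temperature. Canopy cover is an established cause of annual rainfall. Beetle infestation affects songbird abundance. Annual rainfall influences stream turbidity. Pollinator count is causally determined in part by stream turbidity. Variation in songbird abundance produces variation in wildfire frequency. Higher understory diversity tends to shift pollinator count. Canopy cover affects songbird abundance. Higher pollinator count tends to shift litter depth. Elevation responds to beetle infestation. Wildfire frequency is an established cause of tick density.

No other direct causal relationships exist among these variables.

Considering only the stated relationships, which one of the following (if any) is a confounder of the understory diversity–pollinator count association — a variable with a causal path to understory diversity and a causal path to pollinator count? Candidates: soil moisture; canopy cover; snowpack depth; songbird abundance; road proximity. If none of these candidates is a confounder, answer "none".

None of the listed candidates has causal paths to both understory diversity and pollinator count in the stated relationships, so none is a common cause.

none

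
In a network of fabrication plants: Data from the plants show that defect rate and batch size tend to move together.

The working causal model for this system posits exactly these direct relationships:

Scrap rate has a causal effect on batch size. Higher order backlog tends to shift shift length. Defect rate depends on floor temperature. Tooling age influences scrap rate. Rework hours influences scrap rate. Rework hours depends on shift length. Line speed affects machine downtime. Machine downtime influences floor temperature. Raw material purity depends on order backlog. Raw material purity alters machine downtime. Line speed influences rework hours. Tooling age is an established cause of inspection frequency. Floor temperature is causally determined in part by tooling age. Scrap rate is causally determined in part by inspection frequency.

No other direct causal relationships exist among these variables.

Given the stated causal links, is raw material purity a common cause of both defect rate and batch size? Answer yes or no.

Raw material purity has no stated causal path to batch size. A confounder must cause both variables, so raw material purity does not qualify.

no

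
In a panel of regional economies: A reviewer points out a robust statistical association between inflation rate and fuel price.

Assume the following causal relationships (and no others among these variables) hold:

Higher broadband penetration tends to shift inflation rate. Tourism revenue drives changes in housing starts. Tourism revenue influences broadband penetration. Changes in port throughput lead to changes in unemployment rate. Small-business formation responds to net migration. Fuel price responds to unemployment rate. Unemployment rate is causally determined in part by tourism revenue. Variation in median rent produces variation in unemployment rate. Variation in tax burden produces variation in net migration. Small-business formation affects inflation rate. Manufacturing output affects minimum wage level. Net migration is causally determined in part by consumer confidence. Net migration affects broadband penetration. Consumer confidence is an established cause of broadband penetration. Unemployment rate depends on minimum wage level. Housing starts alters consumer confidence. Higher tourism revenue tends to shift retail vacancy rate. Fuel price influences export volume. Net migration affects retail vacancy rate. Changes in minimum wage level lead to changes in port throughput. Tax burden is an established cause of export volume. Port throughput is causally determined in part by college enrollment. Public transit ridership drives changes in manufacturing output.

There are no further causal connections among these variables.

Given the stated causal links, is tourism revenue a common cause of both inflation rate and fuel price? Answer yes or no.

Tourism revenue has a causal path to inflation rate (tourism revenue → broadband penetration → inflation rate) and to fuel price (tourism revenue → unemployment rate → fuel price), so it is a common cause of both — a confounder.

yes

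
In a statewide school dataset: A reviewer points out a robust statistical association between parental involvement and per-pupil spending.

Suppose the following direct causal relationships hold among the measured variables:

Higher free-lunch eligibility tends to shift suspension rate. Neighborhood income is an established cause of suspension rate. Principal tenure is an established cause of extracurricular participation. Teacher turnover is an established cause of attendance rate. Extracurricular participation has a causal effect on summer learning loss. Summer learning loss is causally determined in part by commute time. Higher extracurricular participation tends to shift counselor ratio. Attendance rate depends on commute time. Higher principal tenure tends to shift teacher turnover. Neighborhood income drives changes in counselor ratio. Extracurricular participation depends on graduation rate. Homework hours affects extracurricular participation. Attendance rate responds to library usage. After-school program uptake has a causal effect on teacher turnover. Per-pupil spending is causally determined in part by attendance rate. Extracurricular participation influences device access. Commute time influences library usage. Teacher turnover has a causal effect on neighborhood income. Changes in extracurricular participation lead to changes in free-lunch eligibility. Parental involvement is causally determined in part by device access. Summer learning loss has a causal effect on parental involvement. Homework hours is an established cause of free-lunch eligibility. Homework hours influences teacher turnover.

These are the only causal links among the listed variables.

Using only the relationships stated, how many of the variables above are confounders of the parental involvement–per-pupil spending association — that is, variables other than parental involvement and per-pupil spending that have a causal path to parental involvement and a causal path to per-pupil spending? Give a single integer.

The common causes are: commute time (to parental involvement via commute time → summer learning loss → parental involvement; to per-pupil spending via commute time → attendance rate → per-pupil spending); homework hours (to parental involvement via homework hours → extracurricular participation → summer learning loss → parental involvement; to per-pupil spending via homework hours → teacher turnover → attendance rate → per-pupil spending); principal tenure (to parental involvement via principal tenure → extracurricular participation → summer learning loss → parental involvement; to per-pupil spending via principal tenure → teacher turnover → attendance rate → per-pupil spending).
Every other variable lacks a causal path to at least one of parental involvement and per-pupil spending.

3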